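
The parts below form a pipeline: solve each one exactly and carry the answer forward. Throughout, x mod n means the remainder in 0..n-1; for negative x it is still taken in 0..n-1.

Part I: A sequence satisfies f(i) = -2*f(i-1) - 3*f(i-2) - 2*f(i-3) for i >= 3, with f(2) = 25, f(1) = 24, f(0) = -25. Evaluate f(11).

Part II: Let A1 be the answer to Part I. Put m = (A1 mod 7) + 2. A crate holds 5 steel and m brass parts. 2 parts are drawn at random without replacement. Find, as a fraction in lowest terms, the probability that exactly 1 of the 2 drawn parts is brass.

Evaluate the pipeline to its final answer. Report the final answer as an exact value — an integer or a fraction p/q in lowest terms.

Part I: f(3) = -2*(25) - 3*(24) - 2*(-25) = -72; iterating: f(3)=-72, f(4)=21, f(5)=124, f(6)=-167, f(7)=-80, f(8)=413, f(9)=-252, f(10)=-575, f(11)=1080; answer 1080
Part II: A1 = 1080; m = 4; total draws C(9,2) = 36; favorable C(4,1)*C(5,1) = 20; P = 5/9; answer 5/9

5/9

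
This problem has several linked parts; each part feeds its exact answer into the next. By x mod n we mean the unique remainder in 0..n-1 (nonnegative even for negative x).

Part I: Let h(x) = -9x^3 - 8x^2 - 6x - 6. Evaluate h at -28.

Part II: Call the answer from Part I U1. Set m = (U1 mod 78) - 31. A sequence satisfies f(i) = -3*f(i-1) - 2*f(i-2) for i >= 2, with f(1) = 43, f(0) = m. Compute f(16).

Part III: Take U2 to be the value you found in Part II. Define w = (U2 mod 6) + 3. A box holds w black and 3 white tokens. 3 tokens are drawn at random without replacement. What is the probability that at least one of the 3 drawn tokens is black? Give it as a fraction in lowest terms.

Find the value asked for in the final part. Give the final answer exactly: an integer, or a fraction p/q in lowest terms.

Part I: -9*(-28)^3 - 8*(-28)^2 - 6*(-28)^1 - 6 = (197568) + (-6272) + (168) + (-6) = 191458; answer 191458
Part II: U1 = 191458; m = 15; f(2) = -3*(43) - 2*(15) = -159; iterating: f(2)=-159, f(3)=391, f(4)=-855, f(5)=1783, f(6)=-3639, f(7)=7351, f(8)=-14775, f(9)=29623, f(10)=-59319, f(11)=118711, f(12)=-237495, f(13)=475063, f(14)=-950199, f(15)=1900471, f(16)=-3801015; answer -3801015
Part III: U2 = -3801015; w = 6; total draws C(9,3) = 84; complement C(3,3) = 1; favorable 84 - 1 = 83; P = 83/84; answer 83/84

83/84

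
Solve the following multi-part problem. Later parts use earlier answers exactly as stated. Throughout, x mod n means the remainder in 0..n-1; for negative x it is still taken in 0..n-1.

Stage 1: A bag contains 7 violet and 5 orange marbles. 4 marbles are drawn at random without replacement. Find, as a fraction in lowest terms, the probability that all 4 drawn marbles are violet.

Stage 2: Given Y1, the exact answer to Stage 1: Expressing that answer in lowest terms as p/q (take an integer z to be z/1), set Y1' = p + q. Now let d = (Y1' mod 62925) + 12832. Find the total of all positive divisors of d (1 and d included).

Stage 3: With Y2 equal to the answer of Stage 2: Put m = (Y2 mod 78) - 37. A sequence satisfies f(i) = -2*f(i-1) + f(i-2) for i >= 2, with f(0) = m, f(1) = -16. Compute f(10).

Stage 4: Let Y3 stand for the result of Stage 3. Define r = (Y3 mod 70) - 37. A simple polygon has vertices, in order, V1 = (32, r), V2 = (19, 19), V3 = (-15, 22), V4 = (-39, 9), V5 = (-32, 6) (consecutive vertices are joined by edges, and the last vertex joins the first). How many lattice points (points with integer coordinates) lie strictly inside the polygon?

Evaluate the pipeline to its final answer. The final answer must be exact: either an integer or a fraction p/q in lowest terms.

Stage 1: total draws C(12,4) = 495; favorable C(7,4) = 35; P = 7/99; answer 7/99
Stage 2: Y1 = 7/99; threaded value p + q = 106; d = 12938; 12938 = 2 * 6469; sigma = (1 + 2) * (1 + 6469) = 3 * 6470 = 19410; answer 19410
Stage 3: Y2 = 19410; m = 29; f(2) = -2*(-16) + 1*(29) = 61; iterating: f(2)=61, f(3)=-138, f(4)=337, f(5)=-812, f(6)=1961, f(7)=-4734, f(8)=11429, f(9)=-27592, f(10)=66613; answer 66613
Stage 4: Y3 = 66613; r = 6; cross terms: (32*19 - 19*6)=494, (19*22 - -15*19)=703, (-15*9 - -39*22)=723, (-39*6 - -32*9)=54, (-32*6 - 32*6)=-384; twice the area = |1590| = 1590; area = 795; boundary points = 13 + 1 + 1 + 1 + 64 = 80; strictly interior points = area - boundary/2 + 1 = 756; answer 756

756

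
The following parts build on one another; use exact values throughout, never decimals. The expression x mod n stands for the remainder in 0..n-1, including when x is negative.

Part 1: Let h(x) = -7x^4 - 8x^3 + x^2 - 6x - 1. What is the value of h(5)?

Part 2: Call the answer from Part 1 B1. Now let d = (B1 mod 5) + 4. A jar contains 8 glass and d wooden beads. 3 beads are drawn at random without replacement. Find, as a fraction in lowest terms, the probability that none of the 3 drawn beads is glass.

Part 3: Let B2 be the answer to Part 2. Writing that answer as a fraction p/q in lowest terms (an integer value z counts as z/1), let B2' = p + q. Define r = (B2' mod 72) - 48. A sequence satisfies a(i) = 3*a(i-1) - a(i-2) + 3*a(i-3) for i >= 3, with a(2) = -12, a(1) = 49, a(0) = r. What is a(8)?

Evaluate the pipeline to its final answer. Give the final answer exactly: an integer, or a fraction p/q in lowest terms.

-32181

Part 1: -7*(5)^4 - 8*(5)^3 + 1*(5)^2 - 6*(5)^1 - 1 = (-4375) + (-1000) + (25) + (-30) + (-1) = -5381; answer -5381
Part 2: B1 = -5381; d = 8; total draws C(16,3) = 560; favorable C(8,3) = 56; P = 1/10; answer 1/10
Part 3: B2 = 1/10; threaded value p + q = 11; r = -37; a(3) = 3*(-12) - 1*(49) + 3*(-37) = -196; iterating: a(3)=-196, a(4)=-429, a(5)=-1127, a(6)=-3540, a(7)=-10780, a(8)=-32181; answer -32181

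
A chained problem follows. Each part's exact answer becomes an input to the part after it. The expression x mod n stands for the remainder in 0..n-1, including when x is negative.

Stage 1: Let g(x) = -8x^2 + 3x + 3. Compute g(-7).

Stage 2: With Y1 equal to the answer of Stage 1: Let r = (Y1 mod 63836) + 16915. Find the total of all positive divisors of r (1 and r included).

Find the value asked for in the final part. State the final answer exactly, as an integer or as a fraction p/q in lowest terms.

Stage 1: -8*(-7)^2 + 3*(-7)^1 + 3 = (-392) + (-21) + (3) = -410; answer -410
Stage 2: Y1 = -410; r = 80341; 80341 is prime, so its only divisors are 1 and 80341; sigma = 1 + 80341 = 80342; answer 80342

80342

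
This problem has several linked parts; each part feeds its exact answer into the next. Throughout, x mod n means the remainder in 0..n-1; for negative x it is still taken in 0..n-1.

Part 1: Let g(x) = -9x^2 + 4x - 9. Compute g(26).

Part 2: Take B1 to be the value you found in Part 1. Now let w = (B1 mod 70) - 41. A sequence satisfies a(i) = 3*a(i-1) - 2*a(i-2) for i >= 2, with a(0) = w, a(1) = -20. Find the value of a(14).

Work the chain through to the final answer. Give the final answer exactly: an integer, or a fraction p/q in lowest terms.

Part 1: -9*(26)^2 + 4*(26)^1 - 9 = (-6084) + (104) + (-9) = -5989; answer -5989
Part 2: B1 = -5989; w = -10; a(2) = 3*(-20) - 2*(-10) = -40; iterating: a(2)=-40, a(3)=-80, a(4)=-160, a(5)=-320, a(6)=-640, a(7)=-1280, a(8)=-2560, a(9)=-5120, a(10)=-10240, a(11)=-20480, a(12)=-40960, a(13)=-81920, a(14)=-163840; answer -163840

-163840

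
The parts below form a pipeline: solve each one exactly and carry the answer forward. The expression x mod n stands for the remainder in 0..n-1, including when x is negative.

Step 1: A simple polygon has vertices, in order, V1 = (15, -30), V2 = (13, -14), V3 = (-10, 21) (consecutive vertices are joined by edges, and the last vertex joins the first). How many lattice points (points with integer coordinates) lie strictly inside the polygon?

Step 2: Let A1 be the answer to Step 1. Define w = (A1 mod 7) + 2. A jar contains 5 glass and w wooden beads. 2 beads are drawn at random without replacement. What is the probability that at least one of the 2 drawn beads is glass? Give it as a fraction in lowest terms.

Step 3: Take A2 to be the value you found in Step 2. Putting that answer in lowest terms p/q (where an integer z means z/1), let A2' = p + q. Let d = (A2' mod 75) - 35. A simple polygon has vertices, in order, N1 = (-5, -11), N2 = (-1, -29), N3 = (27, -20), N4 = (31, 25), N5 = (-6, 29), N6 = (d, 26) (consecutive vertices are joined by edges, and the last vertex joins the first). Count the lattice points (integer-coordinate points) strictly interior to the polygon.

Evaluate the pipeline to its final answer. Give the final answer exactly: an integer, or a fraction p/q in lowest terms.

Step 1: cross terms: (15*-14 - 13*-30)=180, (13*21 - -10*-14)=133, (-10*-30 - 15*21)=-15; twice the area = |298| = 298; area = 149; boundary points = 2 + 1 + 1 = 4; strictly interior points = area - boundary/2 + 1 = 148; answer 148
Step 2: A1 = 148; w = 3; total draws C(8,2) = 28; complement C(3,2) = 3; favorable 28 - 3 = 25; P = 25/28; answer 25/28
Step 3: A2 = 25/28; threaded value p + q = 53; d = 18; cross terms: (-5*-29 - -1*-11)=134, (-1*-20 - 27*-29)=803, (27*25 - 31*-20)=1295, (31*29 - -6*25)=1049, (-6*26 - 18*29)=-678, (18*-11 - -5*26)=-68; twice the area = |2535| = 2535; area = 2535/2; boundary points = 2 + 1 + 1 + 1 + 3 + 1 = 9; strictly interior points = area - boundary/2 + 1 = 1264; answer 1264

1264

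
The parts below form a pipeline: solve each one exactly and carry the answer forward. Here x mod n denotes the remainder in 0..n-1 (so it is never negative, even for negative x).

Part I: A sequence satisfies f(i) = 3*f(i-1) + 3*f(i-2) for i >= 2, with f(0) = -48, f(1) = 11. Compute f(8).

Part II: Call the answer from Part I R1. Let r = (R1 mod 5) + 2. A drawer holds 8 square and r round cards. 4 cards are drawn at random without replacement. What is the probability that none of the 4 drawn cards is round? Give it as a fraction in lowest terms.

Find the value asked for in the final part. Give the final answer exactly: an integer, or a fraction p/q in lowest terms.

Part I: f(2) = 3*(11) + 3*(-48) = -111; iterating: f(2)=-111, f(3)=-300, f(4)=-1233, f(5)=-4599, f(6)=-17496, f(7)=-66285, f(8)=-251343; answer -251343
Part II: R1 = -251343; r = 4; total draws C(12,4) = 495; favorable C(8,4) = 70; P = 14/99; answer 14/99

14/99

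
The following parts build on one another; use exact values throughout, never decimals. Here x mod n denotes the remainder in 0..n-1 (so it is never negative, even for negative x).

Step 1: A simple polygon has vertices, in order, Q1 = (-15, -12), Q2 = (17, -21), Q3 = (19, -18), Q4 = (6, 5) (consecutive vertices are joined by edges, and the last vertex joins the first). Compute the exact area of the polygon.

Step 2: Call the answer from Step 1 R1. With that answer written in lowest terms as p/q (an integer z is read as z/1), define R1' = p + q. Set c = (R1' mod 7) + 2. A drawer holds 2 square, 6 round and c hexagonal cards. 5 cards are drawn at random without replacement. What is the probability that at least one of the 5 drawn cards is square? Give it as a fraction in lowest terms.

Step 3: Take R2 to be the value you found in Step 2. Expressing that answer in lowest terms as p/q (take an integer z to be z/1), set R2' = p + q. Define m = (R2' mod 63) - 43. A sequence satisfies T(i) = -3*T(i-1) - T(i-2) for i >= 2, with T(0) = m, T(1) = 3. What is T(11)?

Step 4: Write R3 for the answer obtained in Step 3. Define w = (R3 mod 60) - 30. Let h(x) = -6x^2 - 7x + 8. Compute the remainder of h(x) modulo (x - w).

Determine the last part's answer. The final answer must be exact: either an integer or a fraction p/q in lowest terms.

-772

Step 1: cross terms: (-15*-21 - 17*-12)=519, (17*-18 - 19*-21)=93, (19*5 - 6*-18)=203, (6*-12 - -15*5)=3; twice the area = |818| = 818; area = 409; answer 409
Step 2: R1 = 409; threaded value p + q = 410; c = 6; total draws C(14,5) = 2002; complement C(12,5) = 792; favorable 2002 - 792 = 1210; P = 55/91; answer 55/91
Step 3: R2 = 55/91; threaded value p + q = 146; m = -23; T(2) = -3*(3) - 1*(-23) = 14; iterating: T(2)=14, T(3)=-45, T(4)=121, T(5)=-318, T(6)=833, T(7)=-2181, T(8)=5710, T(9)=-14949, T(10)=39137, T(11)=-102462; answer -102462
Step 4: R3 = -102462; w = -12; remainder = value at the root: -6*(-12)^2 - 7*(-12)^1 + 8 = (-864) + (84) + (8) = -772; answer -772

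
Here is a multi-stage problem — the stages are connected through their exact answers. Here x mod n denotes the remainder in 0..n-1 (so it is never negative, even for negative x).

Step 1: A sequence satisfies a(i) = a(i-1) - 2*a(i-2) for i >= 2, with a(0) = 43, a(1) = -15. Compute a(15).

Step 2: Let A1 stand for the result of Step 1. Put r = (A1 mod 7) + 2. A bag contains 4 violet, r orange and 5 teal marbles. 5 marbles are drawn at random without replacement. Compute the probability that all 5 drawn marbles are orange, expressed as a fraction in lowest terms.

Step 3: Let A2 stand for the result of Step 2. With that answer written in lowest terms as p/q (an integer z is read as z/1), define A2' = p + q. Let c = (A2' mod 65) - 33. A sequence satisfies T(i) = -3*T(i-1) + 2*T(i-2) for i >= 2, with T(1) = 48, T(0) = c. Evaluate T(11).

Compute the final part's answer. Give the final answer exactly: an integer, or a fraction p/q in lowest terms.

16642602

Step 1: a(2) = 1*(-15) - 2*(43) = -101; iterating: a(2)=-101, a(3)=-71, a(4)=131, a(5)=273, a(6)=11, a(7)=-535, a(8)=-557, a(9)=513, a(10)=1627, a(11)=601, a(12)=-2653, a(13)=-3855, a(14)=1451, a(15)=9161; answer 9161
Step 2: A1 = 9161; r = 7; total draws C(16,5) = 4368; favorable C(7,5) = 21; P = 1/208; answer 1/208
Step 3: A2 = 1/208; threaded value p + q = 209; c = -19; T(2) = -3*(48) + 2*(-19) = -182; iterating: T(2)=-182, T(3)=642, T(4)=-2290, T(5)=8154, T(6)=-29042, T(7)=103434, T(8)=-368386, T(9)=1312026, T(10)=-4672850, T(11)=16642602; answer 16642602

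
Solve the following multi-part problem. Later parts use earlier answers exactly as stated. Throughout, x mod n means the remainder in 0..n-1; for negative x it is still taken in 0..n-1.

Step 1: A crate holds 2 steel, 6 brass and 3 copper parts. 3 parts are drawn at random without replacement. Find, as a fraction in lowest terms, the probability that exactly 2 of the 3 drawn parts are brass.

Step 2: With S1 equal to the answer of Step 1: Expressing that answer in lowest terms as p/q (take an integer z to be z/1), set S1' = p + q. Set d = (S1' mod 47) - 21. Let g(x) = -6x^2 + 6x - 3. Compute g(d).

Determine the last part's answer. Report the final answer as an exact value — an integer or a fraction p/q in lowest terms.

Step 1: total draws C(11,3) = 165; favorable C(6,2)*C(5,1) = 75; P = 5/11; answer 5/11
Step 2: S1 = 5/11; threaded value p + q = 16; d = -5; -6*(-5)^2 + 6*(-5)^1 - 3 = (-150) + (-30) + (-3) = -183; answer -183

-183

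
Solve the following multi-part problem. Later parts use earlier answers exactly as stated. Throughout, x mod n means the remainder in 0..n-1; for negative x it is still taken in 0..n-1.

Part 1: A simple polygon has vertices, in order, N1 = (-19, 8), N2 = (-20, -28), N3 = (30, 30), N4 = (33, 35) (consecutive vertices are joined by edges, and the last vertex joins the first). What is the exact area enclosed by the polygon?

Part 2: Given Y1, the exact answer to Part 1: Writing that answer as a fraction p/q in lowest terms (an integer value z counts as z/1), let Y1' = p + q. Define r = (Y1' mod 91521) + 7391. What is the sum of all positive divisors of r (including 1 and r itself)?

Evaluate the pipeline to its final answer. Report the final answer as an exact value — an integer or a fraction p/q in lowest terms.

Part 1: cross terms: (-19*-28 - -20*8)=692, (-20*30 - 30*-28)=240, (30*35 - 33*30)=60, (33*8 - -19*35)=929; twice the area = |1921| = 1921; area = 1921/2; answer 1921/2
Part 2: Y1 = 1921/2; threaded value p + q = 1923; r = 9314; 9314 = 2 * 4657; sigma = (1 + 2) * (1 + 4657) = 3 * 4658 = 13974; answer 13974

13974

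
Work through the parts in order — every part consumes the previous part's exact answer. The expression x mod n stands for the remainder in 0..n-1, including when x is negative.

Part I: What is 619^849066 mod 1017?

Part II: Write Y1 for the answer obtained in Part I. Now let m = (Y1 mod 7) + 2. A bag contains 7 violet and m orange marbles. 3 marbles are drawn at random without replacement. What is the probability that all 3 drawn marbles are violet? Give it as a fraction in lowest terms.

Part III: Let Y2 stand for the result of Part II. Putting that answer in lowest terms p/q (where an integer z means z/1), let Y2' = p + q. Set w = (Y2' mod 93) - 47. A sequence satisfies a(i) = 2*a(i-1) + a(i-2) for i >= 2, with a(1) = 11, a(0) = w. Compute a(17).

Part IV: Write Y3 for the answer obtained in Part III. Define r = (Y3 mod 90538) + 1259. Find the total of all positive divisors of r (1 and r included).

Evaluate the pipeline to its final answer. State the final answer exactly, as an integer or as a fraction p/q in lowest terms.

127680

Part I: squarings mod 1017: 619^1=619, 619^2=769, 619^4=484, 619^8=346, 619^16=727, 619^32=706, 619^64=106, 619^128=49, 619^256=367, 619^512=445, 619^1024=727, 619^2048=706, 619^4096=106, 619^8192=49, 619^16384=367, 619^32768=445, 619^65536=727, 619^131072=706, 619^262144=106, 619^524288=49; 619^849066 = 619^2 * 619^8 * 619^32 * 619^128 * 619^1024 * 619^4096 * 619^8192 * 619^16384 * 619^32768 * 619^262144 * 619^524288 = 352 (mod 1017); answer 352
Part II: Y1 = 352; m = 4; total draws C(11,3) = 165; favorable C(7,3) = 35; P = 7/33; answer 7/33
Part III: Y2 = 7/33; threaded value p + q = 40; w = -7; a(2) = 2*(11) + 1*(-7) = 15; iterating: a(2)=15, a(3)=41, a(4)=97, a(5)=235, a(6)=567, a(7)=1369, a(8)=3305, a(9)=7979, a(10)=19263, a(11)=46505, a(12)=112273, a(13)=271051, a(14)=654375, a(15)=1579801, a(16)=3813977, a(17)=9207755; answer 9207755
Part IV: Y3 = 9207755; r = 64676; 64676 = 2^2 * 19 * 23 * 37; sigma = (1 + 2 + 4) * (1 + 19) * (1 + 23) * (1 + 37) = 7 * 20 * 24 * 38 = 127680; answer 127680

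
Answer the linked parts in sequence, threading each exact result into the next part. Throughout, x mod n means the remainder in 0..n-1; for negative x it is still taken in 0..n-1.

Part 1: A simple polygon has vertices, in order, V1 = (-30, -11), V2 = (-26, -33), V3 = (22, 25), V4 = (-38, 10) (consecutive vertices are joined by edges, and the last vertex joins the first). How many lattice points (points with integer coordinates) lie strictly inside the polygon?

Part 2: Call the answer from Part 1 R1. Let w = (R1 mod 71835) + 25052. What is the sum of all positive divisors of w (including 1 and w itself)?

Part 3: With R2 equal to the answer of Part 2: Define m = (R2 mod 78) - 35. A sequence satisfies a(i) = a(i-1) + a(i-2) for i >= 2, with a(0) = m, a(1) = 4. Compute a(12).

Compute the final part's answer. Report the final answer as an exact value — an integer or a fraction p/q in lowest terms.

-47

Part 1: cross terms: (-30*-33 - -26*-11)=704, (-26*25 - 22*-33)=76, (22*10 - -38*25)=1170, (-38*-11 - -30*10)=718; twice the area = |2668| = 2668; area = 1334; boundary points = 2 + 2 + 15 + 1 = 20; strictly interior points = area - boundary/2 + 1 = 1325; answer 1325
Part 2: R1 = 1325; w = 26377; 26377 = 13 * 2029; sigma = (1 + 13) * (1 + 2029) = 14 * 2030 = 28420; answer 28420
Part 3: R2 = 28420; m = -7; a(2) = 1*(4) + 1*(-7) = -3; iterating: a(2)=-3, a(3)=1, a(4)=-2, a(5)=-1, a(6)=-3, a(7)=-4, a(8)=-7, a(9)=-11, a(10)=-18, a(11)=-29, a(12)=-47; answer -47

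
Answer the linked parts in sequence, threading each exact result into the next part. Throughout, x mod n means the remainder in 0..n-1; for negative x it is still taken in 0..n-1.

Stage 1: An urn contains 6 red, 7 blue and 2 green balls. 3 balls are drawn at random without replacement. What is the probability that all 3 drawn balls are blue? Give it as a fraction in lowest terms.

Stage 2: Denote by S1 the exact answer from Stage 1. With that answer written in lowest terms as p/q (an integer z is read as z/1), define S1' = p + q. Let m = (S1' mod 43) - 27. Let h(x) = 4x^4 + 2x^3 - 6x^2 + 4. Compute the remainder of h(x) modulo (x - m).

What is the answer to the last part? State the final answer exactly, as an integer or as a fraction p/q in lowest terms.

108840

Stage 1: total draws C(15,3) = 455; favorable C(7,3) = 35; P = 1/13; answer 1/13
Stage 2: S1 = 1/13; threaded value p + q = 14; m = -13; remainder = value at the root: 4*(-13)^4 + 2*(-13)^3 - 6*(-13)^2 + 4 = (114244) + (-4394) + (-1014) + (4) = 108840; answer 108840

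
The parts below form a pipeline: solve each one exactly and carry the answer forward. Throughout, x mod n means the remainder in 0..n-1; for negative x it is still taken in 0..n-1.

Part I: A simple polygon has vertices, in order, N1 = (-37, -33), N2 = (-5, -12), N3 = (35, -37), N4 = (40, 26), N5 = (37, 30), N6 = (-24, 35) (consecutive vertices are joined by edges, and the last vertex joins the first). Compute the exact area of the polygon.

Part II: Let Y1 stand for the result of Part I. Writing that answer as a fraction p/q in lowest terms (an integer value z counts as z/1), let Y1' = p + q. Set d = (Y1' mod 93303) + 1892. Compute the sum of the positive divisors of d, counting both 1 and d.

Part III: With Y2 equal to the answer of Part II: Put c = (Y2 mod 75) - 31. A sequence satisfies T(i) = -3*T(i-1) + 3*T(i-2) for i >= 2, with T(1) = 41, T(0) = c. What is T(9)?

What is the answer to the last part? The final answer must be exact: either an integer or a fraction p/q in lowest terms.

Part I: cross terms: (-37*-12 - -5*-33)=279, (-5*-37 - 35*-12)=605, (35*26 - 40*-37)=2390, (40*30 - 37*26)=238, (37*35 - -24*30)=2015, (-24*-33 - -37*35)=2087; twice the area = |7614| = 7614; area = 3807; answer 3807
Part II: Y1 = 3807; threaded value p + q = 3808; d = 5700; 5700 = 2^2 * 3 * 5^2 * 19; sigma = (1 + 2 + 4) * (1 + 3) * (1 + 5 + 25) * (1 + 19) = 7 * 4 * 31 * 20 = 17360; answer 17360
Part III: Y2 = 17360; c = 4; T(2) = -3*(41) + 3*(4) = -111; iterating: T(2)=-111, T(3)=456, T(4)=-1701, T(5)=6471, T(6)=-24516, T(7)=92961, T(8)=-352431, T(9)=1336176; answer 1336176

1336176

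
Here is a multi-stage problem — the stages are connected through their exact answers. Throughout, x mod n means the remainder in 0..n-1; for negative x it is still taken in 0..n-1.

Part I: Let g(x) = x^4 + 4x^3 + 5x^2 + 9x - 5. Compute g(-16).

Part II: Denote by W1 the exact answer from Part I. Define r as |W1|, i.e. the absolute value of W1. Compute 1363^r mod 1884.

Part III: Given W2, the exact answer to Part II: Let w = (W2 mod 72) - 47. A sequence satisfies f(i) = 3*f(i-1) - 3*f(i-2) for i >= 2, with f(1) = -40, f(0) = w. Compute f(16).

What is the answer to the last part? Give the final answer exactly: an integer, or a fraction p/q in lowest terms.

Part I: 1*(-16)^4 + 4*(-16)^3 + 5*(-16)^2 + 9*(-16)^1 - 5 = (65536) + (-16384) + (1280) + (-144) + (-5) = 50283; answer 50283
Part II: W1 = 50283; r = 50283; squarings mod 1884: 1363^1=1363, 1363^2=145, 1363^4=301, 1363^8=169, 1363^16=301, 1363^32=169, 1363^64=301, 1363^128=169, 1363^256=301, 1363^512=169, 1363^1024=301, 1363^2048=169, 1363^4096=301, 1363^8192=169, 1363^16384=301, 1363^32768=169; 1363^50283 = 1363^1 * 1363^2 * 1363^8 * 1363^32 * 1363^64 * 1363^1024 * 1363^16384 * 1363^32768 = 1699 (mod 1884); answer 1699
Part III: W2 = 1699; w = -4; f(2) = 3*(-40) - 3*(-4) = -108; iterating: f(2)=-108, f(3)=-204, f(4)=-288, f(5)=-252, f(6)=108, f(7)=1080, f(8)=2916, f(9)=5508, f(10)=7776, f(11)=6804, f(12)=-2916, f(13)=-29160, f(14)=-78732, f(15)=-148716, f(16)=-209952; answer -209952

-209952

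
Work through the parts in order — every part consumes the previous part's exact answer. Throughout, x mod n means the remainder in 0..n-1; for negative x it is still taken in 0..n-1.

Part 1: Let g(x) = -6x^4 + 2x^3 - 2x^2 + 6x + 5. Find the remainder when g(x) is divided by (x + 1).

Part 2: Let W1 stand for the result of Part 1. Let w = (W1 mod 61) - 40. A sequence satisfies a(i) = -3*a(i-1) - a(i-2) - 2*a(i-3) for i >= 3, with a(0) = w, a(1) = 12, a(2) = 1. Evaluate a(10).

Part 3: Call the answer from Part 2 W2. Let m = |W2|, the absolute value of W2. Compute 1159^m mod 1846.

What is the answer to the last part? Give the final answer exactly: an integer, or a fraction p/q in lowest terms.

Part 1: remainder = value at the root: -6*(-1)^4 + 2*(-1)^3 - 2*(-1)^2 + 6*(-1)^1 + 5 = (-6) + (-2) + (-2) + (-6) + (5) = -11; answer -11
Part 2: W1 = -11; w = 10; a(3) = -3*(1) - 1*(12) - 2*(10) = -35; iterating: a(3)=-35, a(4)=80, a(5)=-207, a(6)=611, a(7)=-1786, a(8)=5161, a(9)=-14919, a(10)=43168; answer 43168
Part 3: W2 = 43168; m = 43168; squarings mod 1846: 1159^1=1159, 1159^2=1239, 1159^4=1095, 1159^8=971, 1159^16=1381, 1159^32=243, 1159^64=1823, 1159^128=529, 1159^256=1095, 1159^512=971, 1159^1024=1381, 1159^2048=243, 1159^4096=1823, 1159^8192=529, 1159^16384=1095, 1159^32768=971; 1159^43168 = 1159^32 * 1159^128 * 1159^2048 * 1159^8192 * 1159^32768 = 1173 (mod 1846); answer 1173

1173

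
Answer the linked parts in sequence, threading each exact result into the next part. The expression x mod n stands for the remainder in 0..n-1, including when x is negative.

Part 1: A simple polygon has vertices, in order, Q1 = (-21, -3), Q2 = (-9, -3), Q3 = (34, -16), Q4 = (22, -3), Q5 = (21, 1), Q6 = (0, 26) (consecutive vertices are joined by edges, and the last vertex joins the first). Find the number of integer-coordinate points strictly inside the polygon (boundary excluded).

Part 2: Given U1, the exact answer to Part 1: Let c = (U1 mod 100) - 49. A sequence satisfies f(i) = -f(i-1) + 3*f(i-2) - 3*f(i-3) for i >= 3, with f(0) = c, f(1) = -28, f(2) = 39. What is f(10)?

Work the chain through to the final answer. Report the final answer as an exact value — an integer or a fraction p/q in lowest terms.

Part 1: cross terms: (-21*-3 - -9*-3)=36, (-9*-16 - 34*-3)=246, (34*-3 - 22*-16)=250, (22*1 - 21*-3)=85, (21*26 - 0*1)=546, (0*-3 - -21*26)=546; twice the area = |1709| = 1709; area = 1709/2; boundary points = 12 + 1 + 1 + 1 + 1 + 1 = 17; strictly interior points = area - boundary/2 + 1 = 847; answer 847
Part 2: U1 = 847; c = -2; f(3) = -1*(39) + 3*(-28) - 3*(-2) = -117; iterating: f(3)=-117, f(4)=318, f(5)=-786, f(6)=2091, f(7)=-5403, f(8)=14034, f(9)=-36516, f(10)=94827; answer 94827

94827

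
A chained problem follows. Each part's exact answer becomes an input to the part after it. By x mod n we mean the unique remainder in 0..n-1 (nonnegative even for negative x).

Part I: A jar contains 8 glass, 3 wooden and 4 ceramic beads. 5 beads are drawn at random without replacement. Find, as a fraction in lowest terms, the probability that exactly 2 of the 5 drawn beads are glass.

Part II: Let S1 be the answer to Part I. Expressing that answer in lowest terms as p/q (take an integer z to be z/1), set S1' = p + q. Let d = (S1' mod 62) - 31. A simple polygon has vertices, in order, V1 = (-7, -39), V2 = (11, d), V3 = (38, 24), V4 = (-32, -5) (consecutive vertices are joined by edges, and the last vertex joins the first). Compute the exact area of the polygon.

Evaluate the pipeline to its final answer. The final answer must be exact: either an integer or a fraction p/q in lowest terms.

Part I: total draws C(15,5) = 3003; favorable C(8,2)*C(7,3) = 980; P = 140/429; answer 140/429
Part II: S1 = 140/429; threaded value p + q = 569; d = -20; cross terms: (-7*-20 - 11*-39)=569, (11*24 - 38*-20)=1024, (38*-5 - -32*24)=578, (-32*-39 - -7*-5)=1213; twice the area = |3384| = 3384; area = 1692; answer 1692

1692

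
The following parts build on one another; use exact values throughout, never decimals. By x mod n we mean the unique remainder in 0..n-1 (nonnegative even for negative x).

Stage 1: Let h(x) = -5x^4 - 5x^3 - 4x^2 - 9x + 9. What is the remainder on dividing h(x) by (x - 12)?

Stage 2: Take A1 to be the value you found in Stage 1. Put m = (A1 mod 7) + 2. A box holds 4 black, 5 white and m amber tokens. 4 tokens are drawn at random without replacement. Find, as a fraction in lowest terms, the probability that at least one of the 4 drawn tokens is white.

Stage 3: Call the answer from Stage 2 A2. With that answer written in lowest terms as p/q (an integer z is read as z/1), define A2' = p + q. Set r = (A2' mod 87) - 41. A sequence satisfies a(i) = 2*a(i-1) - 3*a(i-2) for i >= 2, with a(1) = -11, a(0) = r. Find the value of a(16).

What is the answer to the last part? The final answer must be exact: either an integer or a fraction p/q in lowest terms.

-249667

Stage 1: remainder = value at the root: -5*(12)^4 - 5*(12)^3 - 4*(12)^2 - 9*(12)^1 + 9 = (-103680) + (-8640) + (-576) + (-108) + (9) = -112995; answer -112995
Stage 2: A1 = -112995; m = 8; total draws C(17,4) = 2380; complement C(12,4) = 495; favorable 2380 - 495 = 1885; P = 377/476; answer 377/476
Stage 3: A2 = 377/476; threaded value p + q = 853; r = 29; a(2) = 2*(-11) - 3*(29) = -109; iterating: a(2)=-109, a(3)=-185, a(4)=-43, a(5)=469, a(6)=1067, a(7)=727, a(8)=-1747, a(9)=-5675, a(10)=-6109, a(11)=4807, a(12)=27941, a(13)=41461, a(14)=-901, a(15)=-126185, a(16)=-249667; answer -249667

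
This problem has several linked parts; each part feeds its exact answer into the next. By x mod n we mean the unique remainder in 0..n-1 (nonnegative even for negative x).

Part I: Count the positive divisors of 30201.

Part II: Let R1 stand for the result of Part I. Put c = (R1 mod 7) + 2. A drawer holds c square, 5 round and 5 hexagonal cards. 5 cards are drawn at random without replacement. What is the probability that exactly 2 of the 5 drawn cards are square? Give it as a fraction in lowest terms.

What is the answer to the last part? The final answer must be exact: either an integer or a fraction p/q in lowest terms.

Part I: 30201 = 3 * 10067; number of divisors = (1+1) * (1+1) = 4; answer 4
Part II: R1 = 4; c = 6; total draws C(16,5) = 4368; favorable C(6,2)*C(10,3) = 1800; P = 75/182; answer 75/182

75/182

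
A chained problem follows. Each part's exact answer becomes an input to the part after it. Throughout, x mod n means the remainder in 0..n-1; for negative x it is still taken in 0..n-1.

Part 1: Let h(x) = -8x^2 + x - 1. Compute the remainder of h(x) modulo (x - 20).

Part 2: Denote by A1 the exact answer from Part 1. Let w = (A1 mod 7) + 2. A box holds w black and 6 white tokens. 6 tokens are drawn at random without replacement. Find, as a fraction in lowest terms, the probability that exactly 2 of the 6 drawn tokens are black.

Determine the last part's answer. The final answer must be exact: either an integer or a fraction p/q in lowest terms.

75/308

Part 1: remainder = value at the root: -8*(20)^2 + 1*(20)^1 - 1 = (-3200) + (20) + (-1) = -3181; answer -3181
Part 2: A1 = -3181; w = 6; total draws C(12,6) = 924; favorable C(6,2)*C(6,4) = 225; P = 75/308; answer 75/308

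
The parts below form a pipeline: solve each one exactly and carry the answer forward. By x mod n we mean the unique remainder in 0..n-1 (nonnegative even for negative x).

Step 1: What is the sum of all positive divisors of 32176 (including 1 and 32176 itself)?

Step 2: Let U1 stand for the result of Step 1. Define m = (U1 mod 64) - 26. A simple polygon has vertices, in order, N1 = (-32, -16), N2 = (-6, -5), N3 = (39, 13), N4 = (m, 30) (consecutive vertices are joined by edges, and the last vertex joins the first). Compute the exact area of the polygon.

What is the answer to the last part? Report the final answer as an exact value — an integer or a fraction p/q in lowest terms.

Step 1: 32176 = 2^4 * 2011; sigma = (1 + 2 + 4 + 8 + 16) * (1 + 2011) = 31 * 2012 = 62372; answer 62372
Step 2: U1 = 62372; m = 10; cross terms: (-32*-5 - -6*-16)=64, (-6*13 - 39*-5)=117, (39*30 - 10*13)=1040, (10*-16 - -32*30)=800; twice the area = |2021| = 2021; area = 2021/2; answer 2021/2

2021/2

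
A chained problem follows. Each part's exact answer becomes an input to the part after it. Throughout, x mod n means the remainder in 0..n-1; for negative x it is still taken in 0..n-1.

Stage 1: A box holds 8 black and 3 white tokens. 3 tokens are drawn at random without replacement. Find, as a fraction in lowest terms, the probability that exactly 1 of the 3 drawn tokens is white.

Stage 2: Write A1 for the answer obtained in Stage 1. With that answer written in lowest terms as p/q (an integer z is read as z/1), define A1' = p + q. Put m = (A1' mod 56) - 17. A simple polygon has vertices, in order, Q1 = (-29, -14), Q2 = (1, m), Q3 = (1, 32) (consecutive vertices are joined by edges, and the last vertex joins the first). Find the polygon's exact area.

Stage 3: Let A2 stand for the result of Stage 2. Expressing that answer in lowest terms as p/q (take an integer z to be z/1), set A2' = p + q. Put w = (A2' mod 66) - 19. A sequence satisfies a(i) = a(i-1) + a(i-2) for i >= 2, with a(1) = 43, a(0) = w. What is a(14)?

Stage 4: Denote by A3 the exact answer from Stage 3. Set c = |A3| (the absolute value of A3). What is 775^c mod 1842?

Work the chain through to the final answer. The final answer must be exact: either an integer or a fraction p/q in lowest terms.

55

Stage 1: total draws C(11,3) = 165; favorable C(3,1)*C(8,2) = 84; P = 28/55; answer 28/55
Stage 2: A1 = 28/55; threaded value p + q = 83; m = 10; cross terms: (-29*10 - 1*-14)=-276, (1*32 - 1*10)=22, (1*-14 - -29*32)=914; twice the area = |660| = 660; area = 330; answer 330
Stage 3: A2 = 330; threaded value p + q = 331; w = -18; a(2) = 1*(43) + 1*(-18) = 25; iterating: a(2)=25, a(3)=68, a(4)=93, a(5)=161, a(6)=254, a(7)=415, a(8)=669, a(9)=1084, a(10)=1753, a(11)=2837, a(12)=4590, a(13)=7427, a(14)=12017; answer 12017
Stage 4: A3 = 12017; c = 12017; squarings mod 1842: 775^1=775, 775^2=133, 775^4=1111, 775^8=181, 775^16=1447, 775^32=1297, 775^64=463, 775^128=697, 775^256=1363, 775^512=1033, 775^1024=571, 775^2048=7, 775^4096=49, 775^8192=559; 775^12017 = 775^1 * 775^16 * 775^32 * 775^64 * 775^128 * 775^512 * 775^1024 * 775^2048 * 775^8192 = 55 (mod 1842); answer 55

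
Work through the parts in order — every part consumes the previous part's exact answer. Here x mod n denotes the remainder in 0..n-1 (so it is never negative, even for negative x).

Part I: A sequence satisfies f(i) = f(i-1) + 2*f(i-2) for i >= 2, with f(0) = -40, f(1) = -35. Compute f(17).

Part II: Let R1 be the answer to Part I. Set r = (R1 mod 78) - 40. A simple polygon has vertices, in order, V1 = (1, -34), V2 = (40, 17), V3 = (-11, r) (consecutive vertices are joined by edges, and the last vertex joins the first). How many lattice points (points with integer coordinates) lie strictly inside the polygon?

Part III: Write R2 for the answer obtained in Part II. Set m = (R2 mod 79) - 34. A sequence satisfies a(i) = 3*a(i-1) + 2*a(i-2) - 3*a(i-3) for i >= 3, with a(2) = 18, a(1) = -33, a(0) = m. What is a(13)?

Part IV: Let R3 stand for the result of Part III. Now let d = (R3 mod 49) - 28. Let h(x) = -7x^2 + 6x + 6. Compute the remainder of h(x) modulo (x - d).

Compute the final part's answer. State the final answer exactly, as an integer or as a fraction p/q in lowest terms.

-490

Part I: f(2) = 1*(-35) + 2*(-40) = -115; iterating: f(2)=-115, f(3)=-185, f(4)=-415, f(5)=-785, f(6)=-1615, f(7)=-3185, f(8)=-6415, f(9)=-12785, f(10)=-25615, f(11)=-51185, f(12)=-102415, f(13)=-204785, f(14)=-409615, f(15)=-819185, f(16)=-1638415, f(17)=-3276785; answer -3276785
Part II: R1 = -3276785; r = 33; cross terms: (1*17 - 40*-34)=1377, (40*33 - -11*17)=1507, (-11*-34 - 1*33)=341; twice the area = |3225| = 3225; area = 3225/2; boundary points = 3 + 1 + 1 = 5; strictly interior points = area - boundary/2 + 1 = 1611; answer 1611
Part III: R2 = 1611; m = -3; a(3) = 3*(18) + 2*(-33) - 3*(-3) = -3; iterating: a(3)=-3, a(4)=126, a(5)=318, a(6)=1215, a(7)=3903, a(8)=13185, a(9)=43716, a(10)=145809, a(11)=485304, a(12)=1616382, a(13)=5382327; answer 5382327
Part IV: R3 = 5382327; d = -8; remainder = value at the root: -7*(-8)^2 + 6*(-8)^1 + 6 = (-448) + (-48) + (6) = -490; answer -490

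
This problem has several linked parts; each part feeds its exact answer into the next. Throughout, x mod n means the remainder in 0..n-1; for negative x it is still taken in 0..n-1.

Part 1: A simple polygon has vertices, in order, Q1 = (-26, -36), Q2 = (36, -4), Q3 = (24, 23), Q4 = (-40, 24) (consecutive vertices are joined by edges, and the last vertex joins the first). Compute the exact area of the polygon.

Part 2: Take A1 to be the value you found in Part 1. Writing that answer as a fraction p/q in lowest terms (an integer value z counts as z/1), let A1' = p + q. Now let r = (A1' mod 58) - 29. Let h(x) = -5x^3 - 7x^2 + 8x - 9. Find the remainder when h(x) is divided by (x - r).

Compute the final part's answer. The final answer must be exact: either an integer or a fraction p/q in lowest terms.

Part 1: cross terms: (-26*-4 - 36*-36)=1400, (36*23 - 24*-4)=924, (24*24 - -40*23)=1496, (-40*-36 - -26*24)=2064; twice the area = |5884| = 5884; area = 2942; answer 2942
Part 2: A1 = 2942; threaded value p + q = 2943; r = 14; remainder = value at the root: -5*(14)^3 - 7*(14)^2 + 8*(14)^1 - 9 = (-13720) + (-1372) + (112) + (-9) = -14989; answer -14989

-14989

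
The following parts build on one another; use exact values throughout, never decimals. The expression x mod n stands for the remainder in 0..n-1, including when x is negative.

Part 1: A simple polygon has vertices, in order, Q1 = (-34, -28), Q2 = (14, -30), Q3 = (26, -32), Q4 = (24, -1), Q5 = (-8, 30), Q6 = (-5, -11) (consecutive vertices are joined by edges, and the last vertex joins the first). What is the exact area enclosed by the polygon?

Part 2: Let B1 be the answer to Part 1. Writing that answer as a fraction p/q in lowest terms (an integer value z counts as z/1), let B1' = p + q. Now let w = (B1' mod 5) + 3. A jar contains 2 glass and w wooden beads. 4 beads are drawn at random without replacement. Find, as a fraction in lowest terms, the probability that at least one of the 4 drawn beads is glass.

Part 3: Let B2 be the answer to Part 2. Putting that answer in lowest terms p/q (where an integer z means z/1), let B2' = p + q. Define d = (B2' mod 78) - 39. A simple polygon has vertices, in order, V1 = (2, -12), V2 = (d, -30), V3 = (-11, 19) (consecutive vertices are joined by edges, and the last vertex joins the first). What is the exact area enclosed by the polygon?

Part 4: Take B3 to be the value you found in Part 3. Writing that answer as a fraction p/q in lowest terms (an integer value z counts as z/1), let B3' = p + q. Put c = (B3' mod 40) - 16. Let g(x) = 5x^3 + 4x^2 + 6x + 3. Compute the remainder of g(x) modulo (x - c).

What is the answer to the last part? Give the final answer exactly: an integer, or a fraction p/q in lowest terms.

21603

Part 1: cross terms: (-34*-30 - 14*-28)=1412, (14*-32 - 26*-30)=332, (26*-1 - 24*-32)=742, (24*30 - -8*-1)=712, (-8*-11 - -5*30)=238, (-5*-28 - -34*-11)=-234; twice the area = |3202| = 3202; area = 1601; answer 1601
Part 2: B1 = 1601; threaded value p + q = 1602; w = 5; total draws C(7,4) = 35; complement C(5,4) = 5; favorable 35 - 5 = 30; P = 6/7; answer 6/7
Part 3: B2 = 6/7; threaded value p + q = 13; d = -26; cross terms: (2*-30 - -26*-12)=-372, (-26*19 - -11*-30)=-824, (-11*-12 - 2*19)=94; twice the area = |-1102| = 1102; area = 551; answer 551
Part 4: B3 = 551; threaded value p + q = 552; c = 16; remainder = value at the root: 5*(16)^3 + 4*(16)^2 + 6*(16)^1 + 3 = (20480) + (1024) + (96) + (3) = 21603; answer 21603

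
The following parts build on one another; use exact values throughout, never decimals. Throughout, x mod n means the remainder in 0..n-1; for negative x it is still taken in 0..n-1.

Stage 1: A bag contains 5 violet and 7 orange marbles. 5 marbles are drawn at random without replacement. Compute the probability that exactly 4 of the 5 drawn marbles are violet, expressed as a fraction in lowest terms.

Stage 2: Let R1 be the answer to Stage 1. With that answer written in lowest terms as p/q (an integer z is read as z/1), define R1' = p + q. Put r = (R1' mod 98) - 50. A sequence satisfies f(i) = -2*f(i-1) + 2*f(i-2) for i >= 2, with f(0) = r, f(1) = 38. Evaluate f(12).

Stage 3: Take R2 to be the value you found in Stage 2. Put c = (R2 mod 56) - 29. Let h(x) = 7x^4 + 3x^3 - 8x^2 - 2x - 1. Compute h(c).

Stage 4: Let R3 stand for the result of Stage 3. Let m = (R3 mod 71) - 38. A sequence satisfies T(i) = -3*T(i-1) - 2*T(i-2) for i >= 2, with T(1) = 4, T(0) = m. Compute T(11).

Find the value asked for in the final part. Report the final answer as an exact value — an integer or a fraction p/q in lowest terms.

40924

Stage 1: total draws C(12,5) = 792; favorable C(5,4)*C(7,1) = 35; P = 35/792; answer 35/792
Stage 2: R1 = 35/792; threaded value p + q = 827; r = -7; f(2) = -2*(38) + 2*(-7) = -90; iterating: f(2)=-90, f(3)=256, f(4)=-692, f(5)=1896, f(6)=-5176, f(7)=14144, f(8)=-38640, f(9)=105568, f(10)=-288416, f(11)=787968, f(12)=-2152768; answer -2152768
Stage 3: R2 = -2152768; c = 11; 7*(11)^4 + 3*(11)^3 - 8*(11)^2 - 2*(11)^1 - 1 = (102487) + (3993) + (-968) + (-22) + (-1) = 105489; answer 105489
Stage 4: R3 = 105489; m = 16; T(2) = -3*(4) - 2*(16) = -44; iterating: T(2)=-44, T(3)=124, T(4)=-284, T(5)=604, T(6)=-1244, T(7)=2524, T(8)=-5084, T(9)=10204, T(10)=-20444, T(11)=40924; answer 40924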